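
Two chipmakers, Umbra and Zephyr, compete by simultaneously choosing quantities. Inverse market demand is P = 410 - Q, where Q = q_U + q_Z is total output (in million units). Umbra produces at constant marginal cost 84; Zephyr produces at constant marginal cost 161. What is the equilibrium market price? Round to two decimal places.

218.33

Umbra's profit: π_U = (410 - Q)q_U - (84q_U). Setting ∂π_U/∂q_U = 0: 326 - 2q_U - (q_Z) = 0.
Zephyr's profit: π_Z = (410 - Q)q_Z - (161q_Z). Setting ∂π_Z/∂q_Z = 0: 249 - 2q_Z - (q_U) = 0.
Best responses: q_U = (326 - q_Z)/2, q_Z = (249 - q_U)/2.
Solving the pair: q_U = 403/3, q_Z = 172/3.
Total output Q = 575/3, so price P = 410 - 575/3 = 655/3.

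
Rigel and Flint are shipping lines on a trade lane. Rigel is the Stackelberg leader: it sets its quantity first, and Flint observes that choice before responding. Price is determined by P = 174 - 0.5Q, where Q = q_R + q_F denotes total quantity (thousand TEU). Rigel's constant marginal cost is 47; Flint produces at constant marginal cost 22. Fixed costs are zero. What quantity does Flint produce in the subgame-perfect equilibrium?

101

Solve by backward induction. Given q_R, the follower Flint maximises π_F = (174 - (1/2)q_R - (1/2)q_F)q_F - 22q_F.
Follower FOC: 152 - (1/2)q_R - q_F = 0, so q_F(q_R) = (152 - (1/2)q_R).
The leader anticipates this reaction. Substituting into P = 174 - 0.5Q gives P = 98 - (1/4)q_R, so π_R = (98 - (1/4)q_R)q_R - 47q_R.
Leader FOC: 51 - (1/2)q_R = 0, so q_R = 102.
Then q_F = (152 - (1/2)·102) = 101.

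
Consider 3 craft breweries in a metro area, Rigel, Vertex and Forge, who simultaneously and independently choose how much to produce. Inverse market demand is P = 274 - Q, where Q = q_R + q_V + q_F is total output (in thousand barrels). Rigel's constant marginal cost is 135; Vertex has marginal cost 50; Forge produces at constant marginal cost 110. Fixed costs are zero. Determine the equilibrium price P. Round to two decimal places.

142.25

Rigel's profit: π_R = (274 - Q)q_R - (135q_R). Setting ∂π_R/∂q_R = 0: 139 - 2q_R - (q_V + q_F) = 0.
Vertex's profit: π_V = (274 - Q)q_V - (50q_V). Setting ∂π_V/∂q_V = 0: 224 - 2q_V - (q_R + q_F) = 0.
Forge's first-order condition: 164 - 2q_F - (q_R + q_V) = 0.
Summing all 3 equations gives 527 − 4Q = 0, hence Q = 527/4.
Back-substituting: q_R = (139 − 527/4) = 29/4, q_V = (224 − 527/4) = 369/4, q_F = (164 − 527/4) = 129/4.
Total output Q = 527/4, so price P = 274 - 527/4 = 569/4.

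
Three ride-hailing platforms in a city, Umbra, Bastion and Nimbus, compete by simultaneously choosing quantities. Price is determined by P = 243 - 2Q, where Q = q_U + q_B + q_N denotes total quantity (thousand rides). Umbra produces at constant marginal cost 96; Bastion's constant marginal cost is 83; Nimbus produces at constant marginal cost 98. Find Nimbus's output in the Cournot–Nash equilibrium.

16

Umbra's profit: π_U = (243 - 2Q)q_U - (96q_U). Setting ∂π_U/∂q_U = 0: 147 - 4q_U - 2(q_B + q_N) = 0.
Bastion's profit: π_B = (243 - 2Q)q_B - (83q_B). Setting ∂π_B/∂q_B = 0: 160 - 4q_B - 2(q_U + q_N) = 0.
Nimbus's first-order condition: 145 - 4q_N - 2(q_U + q_B) = 0.
Adding the 3 conditions: 452 − 4Q − 4Q = 0, i.e. Q = 113/2.
Back-substituting: q_U = (147 − 113)/2 = 17, q_B = (160 − 113)/2 = 47/2, q_N = (145 − 113)/2 = 16.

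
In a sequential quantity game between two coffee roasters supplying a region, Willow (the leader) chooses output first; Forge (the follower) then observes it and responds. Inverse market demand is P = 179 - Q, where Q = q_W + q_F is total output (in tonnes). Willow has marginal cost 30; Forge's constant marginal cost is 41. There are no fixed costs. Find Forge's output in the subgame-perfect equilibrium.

29

Solve by backward induction. Given q_W, the follower Forge maximises π_F = (179 - q_W - q_F)q_F - 41q_F.
Follower FOC: 138 - q_W - 2q_F = 0, so q_F(q_W) = (138 - q_W)/2.
Willow substitutes q_F(q_W) into its own profit: π_W = q_W(179 - q_W - (138 - q_W)/2) - 30q_W = (110 - (1/2)q_W)q_W - 30q_W.
The leader's first-order condition 80 - q_W = 0 yields q_W = 80.
Then q_F = (138 - 80)/2 = 29.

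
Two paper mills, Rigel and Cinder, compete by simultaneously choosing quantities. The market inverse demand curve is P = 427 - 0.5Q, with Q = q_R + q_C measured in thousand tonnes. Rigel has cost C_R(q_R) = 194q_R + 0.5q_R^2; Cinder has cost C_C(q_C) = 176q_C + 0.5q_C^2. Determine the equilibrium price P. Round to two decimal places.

Rigel's profit: π_R = (427 - 0.5Q)q_R - (194q_R + (1/2)q_R²). Setting ∂π_R/∂q_R = 0: 233 - 2q_R - (1/2)(q_C) = 0.
Cinder's profit: π_C = (427 - 0.5Q)q_C - (176q_C + (1/2)q_C²). Setting ∂π_C/∂q_C = 0: 251 - 2q_C - (1/2)(q_R) = 0.
Best responses: q_R = (233 - (1/2)q_C)/2, q_C = (251 - (1/2)q_R)/2.
Substituting one into the other gives q_R = 454/5 and q_C = 514/5.
Total output Q = 968/5, so price P = 427 - (1/2)·(968/5) = 1651/5.

330.20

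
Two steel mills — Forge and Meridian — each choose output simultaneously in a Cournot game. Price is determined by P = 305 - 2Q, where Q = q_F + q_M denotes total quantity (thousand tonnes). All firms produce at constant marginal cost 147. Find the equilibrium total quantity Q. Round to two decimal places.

52.67

Each firm earns π_i = (305 - 2Q)q_i - 147q_i.
First-order condition (treating rivals' output as given): 158 - 4q_i - 2q_j = 0.
With identical firms every q_j equals q_i, so q_j = q_i and 158 = 6q_i, giving q_i = 79/3.
Total output Q = 79/3 + 79/3 = 158/3.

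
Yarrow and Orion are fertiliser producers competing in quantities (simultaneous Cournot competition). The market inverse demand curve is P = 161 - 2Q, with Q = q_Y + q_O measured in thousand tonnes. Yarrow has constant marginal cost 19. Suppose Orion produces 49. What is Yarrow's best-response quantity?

With the rival's output fixed at 49, Yarrow's profit is π_Y = (161 - 2·49 - 2q_Y)q_Y - (19q_Y) = (63 - 2q_Y)q_Y - (19q_Y).
∂π_Y/∂q_Y = 44 - 4q_Y = 0, so q_Y = 11.

11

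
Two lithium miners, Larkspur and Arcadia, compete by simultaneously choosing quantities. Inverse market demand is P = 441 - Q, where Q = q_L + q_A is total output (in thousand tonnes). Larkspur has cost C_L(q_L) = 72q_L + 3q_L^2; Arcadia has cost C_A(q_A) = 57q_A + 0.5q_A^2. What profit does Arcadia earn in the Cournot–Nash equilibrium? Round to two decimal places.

Larkspur's profit: π_L = (441 - Q)q_L - (72q_L + 3q_L²). Setting ∂π_L/∂q_L = 0: 369 - 8q_L - (q_A) = 0.
Arcadia's first-order condition: 384 - 3q_A - (q_L) = 0.
Rearranging gives the reaction functions q_L = (369 - q_A)/8 and q_A = (384 - q_L)/3.
Substituting one into the other gives q_L = 723/23 and q_A = 117.5217.
Price P = 441 - 148.9565 = 292.0435.
Arcadia's profit: 292.0435·117.5217 - 57·117.5217 - (1/2)·117.5217² = 20717.0388.

20717.04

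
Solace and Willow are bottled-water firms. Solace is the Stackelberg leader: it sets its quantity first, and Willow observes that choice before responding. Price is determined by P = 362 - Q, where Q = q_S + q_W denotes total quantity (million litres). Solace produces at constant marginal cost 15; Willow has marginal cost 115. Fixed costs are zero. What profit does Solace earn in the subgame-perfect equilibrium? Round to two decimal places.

24976.13

The follower Willow best-responds to any q_S: π_W = (362 - Q)q_W - 115q_W.
Follower FOC: 247 - q_S - 2q_W = 0, so q_W(q_S) = (247 - q_S)/2.
The leader anticipates this reaction. Substituting into P = 362 - Q gives P = 477/2 - (1/2)q_S, so π_S = (477/2 - (1/2)q_S)q_S - 15q_S.
The leader's first-order condition 447/2 - q_S = 0 yields q_S = 447/2.
Then q_W = (247 - 447/2)/2 = 47/4.
Price P = 362 - 941/4 = 507/4.
Solace's profit: (507/4 - 15)·(447/2) = 24976.1250.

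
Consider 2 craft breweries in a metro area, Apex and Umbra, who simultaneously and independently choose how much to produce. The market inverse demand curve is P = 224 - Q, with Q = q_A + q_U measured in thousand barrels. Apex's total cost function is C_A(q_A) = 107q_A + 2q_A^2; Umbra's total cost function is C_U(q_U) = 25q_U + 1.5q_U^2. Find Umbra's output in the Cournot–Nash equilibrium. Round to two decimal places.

Apex's profit: π_A = (224 - Q)q_A - (107q_A + 2q_A²). Setting ∂π_A/∂q_A = 0: 117 - 6q_A - (q_U) = 0.
Umbra's first-order condition: 199 - 5q_U - (q_A) = 0.
Best responses: q_A = (117 - q_U)/6, q_U = (199 - q_A)/5.
Solving the pair: q_A = 386/29, q_U = 1077/29.

37.14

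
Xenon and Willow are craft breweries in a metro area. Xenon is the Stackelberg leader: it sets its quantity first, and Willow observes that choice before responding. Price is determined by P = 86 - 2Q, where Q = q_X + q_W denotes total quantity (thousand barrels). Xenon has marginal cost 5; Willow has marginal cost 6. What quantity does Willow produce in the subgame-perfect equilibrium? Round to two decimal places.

9.75

The follower Willow best-responds to any q_X: π_W = (86 - 2Q)q_W - 6q_W.
Setting the follower's marginal profit to zero, 80 - 2q_X - 4q_W = 0, i.e. q_W = (80 - 2q_X)/4.
Xenon substitutes q_W(q_X) into its own profit: π_X = q_X(86 - 2q_X - (80 - 2q_X)/2) - 5q_X = (46 - q_X)q_X - 5q_X.
The leader's first-order condition 41 - 2q_X = 0 yields q_X = 41/2.
Then q_W = (80 - 2·(41/2))/4 = 39/4.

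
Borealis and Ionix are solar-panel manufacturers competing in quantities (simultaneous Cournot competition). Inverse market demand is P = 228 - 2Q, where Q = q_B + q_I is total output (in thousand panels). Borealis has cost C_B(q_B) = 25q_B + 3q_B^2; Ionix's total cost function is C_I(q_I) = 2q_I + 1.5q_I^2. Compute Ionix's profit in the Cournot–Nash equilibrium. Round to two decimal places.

2761.85

Borealis's profit: π_B = (228 - 2Q)q_B - (25q_B + 3q_B²). Setting ∂π_B/∂q_B = 0: 203 - 10q_B - 2(q_I) = 0.
Ionix's profit: π_I = (228 - 2Q)q_I - (2q_I + (3/2)q_I²). Setting ∂π_I/∂q_I = 0: 226 - 7q_I - 2(q_B) = 0.
Best responses: q_B = (203 - 2q_I)/10, q_I = (226 - 2q_B)/7.
Substituting one into the other gives q_B = 323/22 and q_I = 309/11.
Price P = 228 - 2·(941/22) = 1567/11.
Ionix's profit: (1567/11)·(309/11) - 2·(309/11) - (3/2)(309/11)² = 2761.8471.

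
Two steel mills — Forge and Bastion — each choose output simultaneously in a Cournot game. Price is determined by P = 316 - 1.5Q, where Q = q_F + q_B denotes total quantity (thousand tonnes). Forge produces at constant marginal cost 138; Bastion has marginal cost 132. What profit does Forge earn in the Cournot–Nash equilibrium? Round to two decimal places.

Forge's profit: π_F = (316 - 1.5Q)q_F - (138q_F). Setting ∂π_F/∂q_F = 0: 178 - 3q_F - (3/2)(q_B) = 0.
Bastion's profit: π_B = (316 - 1.5Q)q_B - (132q_B). Setting ∂π_B/∂q_B = 0: 184 - 3q_B - (3/2)(q_F) = 0.
So q_F = (178 - (3/2)q_B)/3 and q_B = (184 - (3/2)q_F)/3.
Solving the pair: q_F = 344/9, q_B = 380/9.
Price P = 316 - (3/2)·(724/9) = 586/3.
Forge's profit: (586/3 - 138)·(344/9) = 2191.4074.

2191.41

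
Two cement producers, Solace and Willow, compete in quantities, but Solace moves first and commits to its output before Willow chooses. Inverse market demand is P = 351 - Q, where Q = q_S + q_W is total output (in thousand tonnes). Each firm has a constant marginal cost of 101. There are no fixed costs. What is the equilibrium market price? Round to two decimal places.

163.50

Solve by backward induction. Given q_S, the follower Willow maximises π_W = (351 - q_S - q_W)q_W - 101q_W.
Setting the follower's marginal profit to zero, 250 - q_S - 2q_W = 0, i.e. q_W = (250 - q_S)/2.
Solace substitutes q_W(q_S) into its own profit: π_S = q_S(351 - q_S - (250 - q_S)/2) - 101q_S = (226 - (1/2)q_S)q_S - 101q_S.
Leader FOC: 125 - q_S = 0, so q_S = 125.
Then q_W = (250 - 125)/2 = 125/2.
Total output Q = 375/2, so price P = 351 - 375/2 = 327/2.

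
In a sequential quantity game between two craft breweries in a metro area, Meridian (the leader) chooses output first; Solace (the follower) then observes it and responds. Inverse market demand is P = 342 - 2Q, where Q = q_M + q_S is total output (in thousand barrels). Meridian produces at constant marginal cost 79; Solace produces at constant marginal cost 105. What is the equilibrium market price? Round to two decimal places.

151.25

The follower Solace best-responds to any q_M: π_S = (342 - 2Q)q_S - 105q_S.
∂π_S/∂q_S = 237 - 2q_M - 4q_S = 0 gives the reaction function q_S = (237 - 2q_M)/4.
Meridian substitutes q_S(q_M) into its own profit: π_M = q_M(342 - 2q_M - (237 - 2q_M)/2) - 79q_M = (447/2 - q_M)q_M - 79q_M.
The leader's first-order condition 289/2 - 2q_M = 0 yields q_M = 289/4.
Then q_S = (237 - 2·(289/4))/4 = 185/8.
Total output Q = 763/8, so price P = 342 - 2·(763/8) = 605/4.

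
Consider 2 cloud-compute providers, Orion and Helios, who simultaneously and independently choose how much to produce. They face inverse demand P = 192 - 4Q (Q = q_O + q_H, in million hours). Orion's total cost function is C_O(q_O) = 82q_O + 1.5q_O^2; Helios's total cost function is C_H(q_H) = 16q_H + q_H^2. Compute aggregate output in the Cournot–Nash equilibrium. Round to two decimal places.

20.13

Orion's profit: π_O = (192 - 4Q)q_O - (82q_O + (3/2)q_O²). Setting ∂π_O/∂q_O = 0: 110 - 11q_O - 4(q_H) = 0.
Helios's profit: π_H = (192 - 4Q)q_H - (16q_H + q_H²). Setting ∂π_H/∂q_H = 0: 176 - 10q_H - 4(q_O) = 0.
Best responses: q_O = (110 - 4q_H)/11, q_H = (176 - 4q_O)/10.
Substituting one into the other gives q_O = 198/47 and q_H = 748/47.
Total output Q = 198/47 + 748/47 = 946/47.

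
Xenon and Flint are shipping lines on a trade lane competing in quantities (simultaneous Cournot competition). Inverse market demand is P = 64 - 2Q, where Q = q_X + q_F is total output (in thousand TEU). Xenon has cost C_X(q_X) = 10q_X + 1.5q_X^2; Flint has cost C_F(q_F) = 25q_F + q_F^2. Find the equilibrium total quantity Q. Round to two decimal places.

Xenon's profit: π_X = (64 - 2Q)q_X - (10q_X + (3/2)q_X²). Setting ∂π_X/∂q_X = 0: 54 - 7q_X - 2(q_F) = 0.
Flint's profit: π_F = (64 - 2Q)q_F - (25q_F + q_F²). Setting ∂π_F/∂q_F = 0: 39 - 6q_F - 2(q_X) = 0.
Rearranging gives the reaction functions q_X = (54 - 2q_F)/7 and q_F = (39 - 2q_X)/6.
Substituting one into the other gives q_X = 123/19 and q_F = 165/38.
Total output Q = 123/19 + 165/38 = 411/38.

10.82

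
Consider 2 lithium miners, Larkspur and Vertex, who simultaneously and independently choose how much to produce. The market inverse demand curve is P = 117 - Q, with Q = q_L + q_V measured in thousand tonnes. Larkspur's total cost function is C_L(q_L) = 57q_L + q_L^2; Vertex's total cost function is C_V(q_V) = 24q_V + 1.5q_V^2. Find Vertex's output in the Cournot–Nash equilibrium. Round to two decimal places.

16.42

Larkspur's profit: π_L = (117 - Q)q_L - (57q_L + q_L²). Setting ∂π_L/∂q_L = 0: 60 - 4q_L - (q_V) = 0.
Vertex's profit: π_V = (117 - Q)q_V - (24q_V + (3/2)q_V²). Setting ∂π_V/∂q_V = 0: 93 - 5q_V - (q_L) = 0.
Best responses: q_L = (60 - q_V)/4, q_V = (93 - q_L)/5.
Solving the pair: q_L = 207/19, q_V = 312/19.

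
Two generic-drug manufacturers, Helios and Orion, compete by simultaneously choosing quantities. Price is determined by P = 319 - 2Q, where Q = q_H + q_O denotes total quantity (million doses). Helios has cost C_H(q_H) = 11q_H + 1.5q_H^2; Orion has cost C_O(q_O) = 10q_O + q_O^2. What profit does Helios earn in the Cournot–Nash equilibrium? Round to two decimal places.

3667.00

Helios's profit: π_H = (319 - 2Q)q_H - (11q_H + (3/2)q_H²). Setting ∂π_H/∂q_H = 0: 308 - 7q_H - 2(q_O) = 0.
Orion's first-order condition: 309 - 6q_O - 2(q_H) = 0.
Best responses: q_H = (308 - 2q_O)/7, q_O = (309 - 2q_H)/6.
Solving the pair: q_H = 615/19, q_O = 1547/38.
Price P = 319 - 2·73.0789 = 172.8421.
Helios's profit: 172.8421·(615/19) - 11·(615/19) - (3/2)(615/19)² = 3667.0014.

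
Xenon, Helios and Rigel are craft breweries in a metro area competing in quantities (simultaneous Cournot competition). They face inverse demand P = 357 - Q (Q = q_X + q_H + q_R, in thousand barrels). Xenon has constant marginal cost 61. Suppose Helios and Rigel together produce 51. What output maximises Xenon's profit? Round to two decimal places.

With rivals' combined output fixed at 51, Xenon's profit is π_X = (357 - 51 - q_X)q_X - (61q_X) = (306 - q_X)q_X - (61q_X).
∂π_X/∂q_X = 245 - 2q_X = 0, so q_X = 245/2.

122.50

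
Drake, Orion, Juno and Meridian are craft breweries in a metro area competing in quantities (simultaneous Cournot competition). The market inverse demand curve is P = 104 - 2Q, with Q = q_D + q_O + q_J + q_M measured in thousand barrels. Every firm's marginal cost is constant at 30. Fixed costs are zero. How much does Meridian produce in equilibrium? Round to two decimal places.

A representative firm's profit is π_i = q_i(104 - 2Q) - 30q_i.
Setting ∂π_i/∂q_i = 0 with rivals' quantities fixed: 74 - 4q_i - 2·Σ_{j≠i} q_j = 0.
By symmetry each firm produces the same amount; substituting Σ_{j≠i} q_j = 3q_i yields q_i = 74/10 = 37/5.

7.40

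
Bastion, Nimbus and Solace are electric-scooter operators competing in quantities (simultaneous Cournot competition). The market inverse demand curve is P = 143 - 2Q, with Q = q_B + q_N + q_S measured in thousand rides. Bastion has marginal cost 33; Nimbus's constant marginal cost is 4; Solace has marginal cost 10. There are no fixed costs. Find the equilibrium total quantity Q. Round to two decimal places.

47.75

Bastion's profit: π_B = (143 - 2Q)q_B - (33q_B). Setting ∂π_B/∂q_B = 0: 110 - 4q_B - 2(q_N + q_S) = 0.
Nimbus's profit: π_N = (143 - 2Q)q_N - (4q_N). Setting ∂π_N/∂q_N = 0: 139 - 4q_N - 2(q_B + q_S) = 0.
Solace's profit: π_S = (143 - 2Q)q_S - (10q_S). Setting ∂π_S/∂q_S = 0: 133 - 4q_S - 2(q_B + q_N) = 0.
Summing all 3 equations gives 382 − 8Q = 0, hence Q = 191/4.
Back-substituting: q_B = (110 − 191/2)/2 = 29/4, q_N = (139 − 191/2)/2 = 87/4, q_S = (133 − 191/2)/2 = 75/4.
Total output Q = 29/4 + 87/4 + 75/4 = 191/4.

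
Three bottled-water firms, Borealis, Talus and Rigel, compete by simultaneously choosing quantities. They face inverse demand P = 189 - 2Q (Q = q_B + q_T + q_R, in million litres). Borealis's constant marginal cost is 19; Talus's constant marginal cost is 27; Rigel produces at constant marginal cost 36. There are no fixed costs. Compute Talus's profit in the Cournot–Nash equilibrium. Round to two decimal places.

Borealis's profit: π_B = (189 - 2Q)q_B - (19q_B). Setting ∂π_B/∂q_B = 0: 170 - 4q_B - 2(q_T + q_R) = 0.
Talus's profit: π_T = (189 - 2Q)q_T - (27q_T). Setting ∂π_T/∂q_T = 0: 162 - 4q_T - 2(q_B + q_R) = 0.
Rigel's first-order condition: 153 - 4q_R - 2(q_B + q_T) = 0.
Adding the 3 first-order conditions: 485 − 8Q = 0, so Q = 485/8.
Back-substituting: q_B = (170 − 485/4)/2 = 195/8, q_T = (162 − 485/4)/2 = 163/8, q_R = (153 − 485/4)/2 = 127/8.
Price P = 189 - 2·(485/8) = 271/4.
Talus's profit: (271/4 - 27)·(163/8) = 830.2813.

830.28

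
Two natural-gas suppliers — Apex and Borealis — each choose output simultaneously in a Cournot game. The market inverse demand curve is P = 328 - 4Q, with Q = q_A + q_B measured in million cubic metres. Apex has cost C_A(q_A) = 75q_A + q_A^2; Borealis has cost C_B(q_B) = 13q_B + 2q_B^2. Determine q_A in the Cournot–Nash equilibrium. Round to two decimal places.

17.08

Apex's profit: π_A = (328 - 4Q)q_A - (75q_A + q_A²). Setting ∂π_A/∂q_A = 0: 253 - 10q_A - 4(q_B) = 0.
Borealis's profit: π_B = (328 - 4Q)q_B - (13q_B + 2q_B²). Setting ∂π_B/∂q_B = 0: 315 - 12q_B - 4(q_A) = 0.
So q_A = (253 - 4q_B)/10 and q_B = (315 - 4q_A)/12.
Substituting one into the other gives q_A = 222/13 and q_B = 1069/52.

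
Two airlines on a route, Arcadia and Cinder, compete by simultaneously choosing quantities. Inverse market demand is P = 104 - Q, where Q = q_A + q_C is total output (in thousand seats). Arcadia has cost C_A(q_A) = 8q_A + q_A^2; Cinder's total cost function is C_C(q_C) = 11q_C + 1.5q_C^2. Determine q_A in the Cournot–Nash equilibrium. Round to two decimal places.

Arcadia's profit: π_A = (104 - Q)q_A - (8q_A + q_A²). Setting ∂π_A/∂q_A = 0: 96 - 4q_A - (q_C) = 0.
Cinder's profit: π_C = (104 - Q)q_C - (11q_C + (3/2)q_C²). Setting ∂π_C/∂q_C = 0: 93 - 5q_C - (q_A) = 0.
Rearranging gives the reaction functions q_A = (96 - q_C)/4 and q_C = (93 - q_A)/5.
Solving the pair: q_A = 387/19, q_C = 276/19.

20.37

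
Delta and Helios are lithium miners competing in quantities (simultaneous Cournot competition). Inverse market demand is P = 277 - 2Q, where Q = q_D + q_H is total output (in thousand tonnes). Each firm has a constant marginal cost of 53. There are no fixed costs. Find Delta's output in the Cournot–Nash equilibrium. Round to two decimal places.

37.33

Each firm earns π_i = (277 - 2Q)q_i - 53q_i.
Setting ∂π_i/∂q_i = 0 with rivals' quantities fixed: 224 - 4q_i - 2q_j = 0.
By symmetry each firm produces the same amount; substituting q_j = q_i yields q_i = 224/6 = 112/3.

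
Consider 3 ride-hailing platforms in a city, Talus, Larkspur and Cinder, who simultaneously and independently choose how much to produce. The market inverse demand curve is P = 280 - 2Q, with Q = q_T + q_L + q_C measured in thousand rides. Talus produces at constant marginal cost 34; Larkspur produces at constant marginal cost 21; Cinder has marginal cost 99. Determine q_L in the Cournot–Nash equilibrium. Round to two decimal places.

Talus's profit: π_T = (280 - 2Q)q_T - (34q_T). Setting ∂π_T/∂q_T = 0: 246 - 4q_T - 2(q_L + q_C) = 0.
Larkspur's profit: π_L = (280 - 2Q)q_L - (21q_L). Setting ∂π_L/∂q_L = 0: 259 - 4q_L - 2(q_T + q_C) = 0.
Cinder's first-order condition: 181 - 4q_C - 2(q_T + q_L) = 0.
Adding the 3 first-order conditions: 686 − 8Q = 0, so Q = 343/4.
Back-substituting: q_T = (246 − 343/2)/2 = 149/4, q_L = (259 − 343/2)/2 = 175/4, q_C = (181 − 343/2)/2 = 19/4.

43.75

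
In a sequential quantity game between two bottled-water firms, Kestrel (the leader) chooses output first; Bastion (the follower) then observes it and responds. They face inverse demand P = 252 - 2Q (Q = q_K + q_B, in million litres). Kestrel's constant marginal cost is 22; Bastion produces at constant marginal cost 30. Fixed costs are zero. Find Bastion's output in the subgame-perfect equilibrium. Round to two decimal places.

The follower Bastion best-responds to any q_K: π_B = (252 - 2Q)q_B - 30q_B.
∂π_B/∂q_B = 222 - 2q_K - 4q_B = 0 gives the reaction function q_B = (222 - 2q_K)/4.
Kestrel substitutes q_B(q_K) into its own profit: π_K = q_K(252 - 2q_K - (222 - 2q_K)/2) - 22q_K = (141 - q_K)q_K - 22q_K.
The leader's first-order condition 119 - 2q_K = 0 yields q_K = 119/2.
Then q_B = (222 - 2·(119/2))/4 = 103/4.

25.75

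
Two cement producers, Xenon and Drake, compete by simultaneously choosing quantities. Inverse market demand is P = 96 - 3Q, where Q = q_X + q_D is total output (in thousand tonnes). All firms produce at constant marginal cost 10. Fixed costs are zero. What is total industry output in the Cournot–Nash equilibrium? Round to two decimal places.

19.11

Each firm earns π_i = (96 - 3Q)q_i - 10q_i.
Setting ∂π_i/∂q_i = 0 with rivals' quantities fixed: 86 - 6q_i - 3q_j = 0.
With identical firms every q_j equals q_i, so q_j = q_i and 86 = 9q_i, giving q_i = 86/9.
Total output Q = 86/9 + 86/9 = 172/9.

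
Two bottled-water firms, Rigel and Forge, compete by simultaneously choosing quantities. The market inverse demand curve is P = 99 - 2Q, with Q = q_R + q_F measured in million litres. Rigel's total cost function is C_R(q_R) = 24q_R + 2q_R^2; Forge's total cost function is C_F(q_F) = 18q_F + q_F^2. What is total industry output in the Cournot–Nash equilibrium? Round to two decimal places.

Rigel's profit: π_R = (99 - 2Q)q_R - (24q_R + 2q_R²). Setting ∂π_R/∂q_R = 0: 75 - 8q_R - 2(q_F) = 0.
Forge's first-order condition: 81 - 6q_F - 2(q_R) = 0.
Best responses: q_R = (75 - 2q_F)/8, q_F = (81 - 2q_R)/6.
Substituting one into the other gives q_R = 72/11 and q_F = 249/22.
Total output Q = 72/11 + 249/22 = 393/22.

17.86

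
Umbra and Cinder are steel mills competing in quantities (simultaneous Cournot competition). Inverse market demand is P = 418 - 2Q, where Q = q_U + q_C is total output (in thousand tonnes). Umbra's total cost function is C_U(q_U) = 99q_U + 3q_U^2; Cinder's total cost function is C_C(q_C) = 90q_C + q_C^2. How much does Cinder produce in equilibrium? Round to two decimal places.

47.18

Umbra's profit: π_U = (418 - 2Q)q_U - (99q_U + 3q_U²). Setting ∂π_U/∂q_U = 0: 319 - 10q_U - 2(q_C) = 0.
Cinder's profit: π_C = (418 - 2Q)q_C - (90q_C + q_C²). Setting ∂π_C/∂q_C = 0: 328 - 6q_C - 2(q_U) = 0.
So q_U = (319 - 2q_C)/10 and q_C = (328 - 2q_U)/6.
Solving the pair: q_U = 629/28, q_C = 1321/28.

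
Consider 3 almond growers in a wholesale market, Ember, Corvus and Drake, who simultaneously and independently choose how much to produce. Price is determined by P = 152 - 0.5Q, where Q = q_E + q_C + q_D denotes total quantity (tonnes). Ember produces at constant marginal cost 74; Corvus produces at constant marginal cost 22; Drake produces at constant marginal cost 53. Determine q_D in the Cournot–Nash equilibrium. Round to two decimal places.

44.50

Ember's profit: π_E = (152 - 0.5Q)q_E - (74q_E). Setting ∂π_E/∂q_E = 0: 78 - q_E - (1/2)(q_C + q_D) = 0.
Corvus's first-order condition: 130 - q_C - (1/2)(q_E + q_D) = 0.
Drake's first-order condition: 99 - q_D - (1/2)(q_E + q_C) = 0.
Adding the 3 first-order conditions: 307 − 2Q = 0, so Q = 307/2.
Back-substituting: q_E = (78 − 307/4)/(1/2) = 5/2, q_C = (130 − 307/4)/(1/2) = 213/2, q_D = (99 − 307/4)/(1/2) = 89/2.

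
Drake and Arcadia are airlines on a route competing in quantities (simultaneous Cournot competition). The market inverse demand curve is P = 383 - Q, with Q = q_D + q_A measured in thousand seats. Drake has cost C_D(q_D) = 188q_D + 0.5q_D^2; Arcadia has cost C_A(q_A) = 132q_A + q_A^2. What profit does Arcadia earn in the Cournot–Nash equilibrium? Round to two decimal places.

5146.51

Drake's profit: π_D = (383 - Q)q_D - (188q_D + (1/2)q_D²). Setting ∂π_D/∂q_D = 0: 195 - 3q_D - (q_A) = 0.
Arcadia's profit: π_A = (383 - Q)q_A - (132q_A + q_A²). Setting ∂π_A/∂q_A = 0: 251 - 4q_A - (q_D) = 0.
Best responses: q_D = (195 - q_A)/3, q_A = (251 - q_D)/4.
Solving the pair: q_D = 529/11, q_A = 558/11.
Price P = 383 - 1087/11 = 284.1818.
Arcadia's profit: 284.1818·(558/11) - 132·(558/11) - (558/11)² = 5146.5124.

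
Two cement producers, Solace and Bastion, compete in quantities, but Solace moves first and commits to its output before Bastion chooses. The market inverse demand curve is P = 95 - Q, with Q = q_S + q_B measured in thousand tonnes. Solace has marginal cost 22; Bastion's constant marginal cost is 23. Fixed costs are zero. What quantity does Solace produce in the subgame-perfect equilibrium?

37

Solve by backward induction. Given q_S, the follower Bastion maximises π_B = (95 - q_S - q_B)q_B - 23q_B.
∂π_B/∂q_B = 72 - q_S - 2q_B = 0 gives the reaction function q_B = (72 - q_S)/2.
The leader anticipates this reaction. Substituting into P = 95 - Q gives P = 59 - (1/2)q_S, so π_S = (59 - (1/2)q_S)q_S - 22q_S.
Maximising: ∂π_S/∂q_S = 37 - q_S = 0, giving q_S = 37.
Then q_B = (72 - 37)/2 = 35/2.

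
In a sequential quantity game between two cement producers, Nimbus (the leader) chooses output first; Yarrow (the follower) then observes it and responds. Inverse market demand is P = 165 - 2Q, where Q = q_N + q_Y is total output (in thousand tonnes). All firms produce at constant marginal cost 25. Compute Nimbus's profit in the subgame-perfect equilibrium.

1225

The follower Yarrow best-responds to any q_N: π_Y = (165 - 2Q)q_Y - 25q_Y.
Follower FOC: 140 - 2q_N - 4q_Y = 0, so q_Y(q_N) = (140 - 2q_N)/4.
Nimbus substitutes q_Y(q_N) into its own profit: π_N = q_N(165 - 2q_N - (140 - 2q_N)/2) - 25q_N = (95 - q_N)q_N - 25q_N.
Maximising: ∂π_N/∂q_N = 70 - 2q_N = 0, giving q_N = 35.
Then q_Y = (140 - 2·35)/4 = 35/2.
Price P = 165 - 2·(105/2) = 60.
Nimbus's profit: (60 - 25)·35 = 1225.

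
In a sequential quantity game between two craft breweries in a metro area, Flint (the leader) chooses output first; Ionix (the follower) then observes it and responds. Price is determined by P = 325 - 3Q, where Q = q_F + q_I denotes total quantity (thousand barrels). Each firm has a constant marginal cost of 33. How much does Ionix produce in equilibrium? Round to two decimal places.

24.33

Solve by backward induction. Given q_F, the follower Ionix maximises π_I = (325 - 3q_F - 3q_I)q_I - 33q_I.
∂π_I/∂q_I = 292 - 3q_F - 6q_I = 0 gives the reaction function q_I = (292 - 3q_F)/6.
Flint substitutes q_I(q_F) into its own profit: π_F = q_F(325 - 3q_F - (292 - 3q_F)/2) - 33q_F = (179 - (3/2)q_F)q_F - 33q_F.
The leader's first-order condition 146 - 3q_F = 0 yields q_F = 146/3.
Then q_I = (292 - 3·(146/3))/6 = 73/3.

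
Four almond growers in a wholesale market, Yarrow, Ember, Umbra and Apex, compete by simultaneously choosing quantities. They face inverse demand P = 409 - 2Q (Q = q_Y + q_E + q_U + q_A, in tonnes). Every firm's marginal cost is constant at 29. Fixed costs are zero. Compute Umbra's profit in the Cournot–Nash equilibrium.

A representative firm's profit is π_i = q_i(409 - 2Q) - 29q_i.
Setting ∂π_i/∂q_i = 0 with rivals' quantities fixed: 380 - 4q_i - 2·Σ_{j≠i} q_j = 0.
With identical firms every q_j equals q_i, so Σ_{j≠i} q_j = 3q_i and 380 = 10q_i, giving q_i = 38.
Price P = 409 - 2·152 = 105.
Umbra's profit: (105 - 29)·38 = 2888.

2888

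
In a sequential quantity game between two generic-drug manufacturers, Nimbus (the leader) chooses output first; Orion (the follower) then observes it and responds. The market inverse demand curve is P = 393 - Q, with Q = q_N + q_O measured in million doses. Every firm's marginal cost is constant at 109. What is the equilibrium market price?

180

Solve by backward induction. Given q_N, the follower Orion maximises π_O = (393 - q_N - q_O)q_O - 109q_O.
Follower FOC: 284 - q_N - 2q_O = 0, so q_O(q_N) = (284 - q_N)/2.
The leader anticipates this reaction. Substituting into P = 393 - Q gives P = 251 - (1/2)q_N, so π_N = (251 - (1/2)q_N)q_N - 109q_N.
Leader FOC: 142 - q_N = 0, so q_N = 142.
Then q_O = (284 - 142)/2 = 71.
Total output Q = 213, so price P = 393 - 213 = 180.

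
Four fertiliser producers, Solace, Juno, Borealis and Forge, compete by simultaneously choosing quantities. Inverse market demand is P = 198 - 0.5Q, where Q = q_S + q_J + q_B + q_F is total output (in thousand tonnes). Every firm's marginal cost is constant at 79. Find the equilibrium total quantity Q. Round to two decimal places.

190.40

Each firm earns π_i = (198 - 0.5Q)q_i - 79q_i.
First-order condition (treating rivals' output as given): 119 - q_i - (1/2)·Σ_{j≠i} q_j = 0.
With identical firms every q_j equals q_i, so Σ_{j≠i} q_j = 3q_i and 119 = (5/2)q_i, giving q_i = 238/5.
Total output Q = 238/5 + 238/5 + 238/5 + 238/5 = 952/5.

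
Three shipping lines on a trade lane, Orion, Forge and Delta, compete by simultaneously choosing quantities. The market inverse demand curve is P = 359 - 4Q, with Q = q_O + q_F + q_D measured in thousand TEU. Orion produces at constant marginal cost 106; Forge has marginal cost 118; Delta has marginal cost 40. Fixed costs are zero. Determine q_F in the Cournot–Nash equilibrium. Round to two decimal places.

Orion's profit: π_O = (359 - 4Q)q_O - (106q_O). Setting ∂π_O/∂q_O = 0: 253 - 8q_O - 4(q_F + q_D) = 0.
Forge's first-order condition: 241 - 8q_F - 4(q_O + q_D) = 0.
Delta's first-order condition: 319 - 8q_D - 4(q_O + q_F) = 0.
Adding the 3 conditions: 813 − 8Q − 8Q = 0, i.e. Q = 813/16.
Back-substituting: q_O = (253 − 813/4)/4 = 199/16, q_F = (241 − 813/4)/4 = 151/16, q_D = (319 − 813/4)/4 = 463/16.

9.44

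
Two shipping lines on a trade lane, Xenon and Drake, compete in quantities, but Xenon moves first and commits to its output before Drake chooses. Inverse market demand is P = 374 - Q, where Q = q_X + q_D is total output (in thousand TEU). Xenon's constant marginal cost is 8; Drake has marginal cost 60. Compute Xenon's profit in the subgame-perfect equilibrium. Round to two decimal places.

Solve by backward induction. Given q_X, the follower Drake maximises π_D = (374 - q_X - q_D)q_D - 60q_D.
Setting the follower's marginal profit to zero, 314 - q_X - 2q_D = 0, i.e. q_D = (314 - q_X)/2.
The leader anticipates this reaction. Substituting into P = 374 - Q gives P = 217 - (1/2)q_X, so π_X = (217 - (1/2)q_X)q_X - 8q_X.
The leader's first-order condition 209 - q_X = 0 yields q_X = 209.
Then q_D = (314 - 209)/2 = 105/2.
Price P = 374 - 523/2 = 225/2.
Xenon's profit: (225/2 - 8)·209 = 21840.5000.

21840.50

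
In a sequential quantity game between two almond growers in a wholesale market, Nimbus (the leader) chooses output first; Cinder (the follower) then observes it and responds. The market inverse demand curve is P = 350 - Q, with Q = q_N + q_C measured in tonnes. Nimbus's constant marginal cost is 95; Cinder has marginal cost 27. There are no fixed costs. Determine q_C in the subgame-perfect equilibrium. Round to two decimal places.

114.75

The follower Cinder best-responds to any q_N: π_C = (350 - Q)q_C - 27q_C.
∂π_C/∂q_C = 323 - q_N - 2q_C = 0 gives the reaction function q_C = (323 - q_N)/2.
Nimbus substitutes q_C(q_N) into its own profit: π_N = q_N(350 - q_N - (323 - q_N)/2) - 95q_N = (377/2 - (1/2)q_N)q_N - 95q_N.
Maximising: ∂π_N/∂q_N = 187/2 - q_N = 0, giving q_N = 187/2.
Then q_C = (323 - 187/2)/2 = 459/4.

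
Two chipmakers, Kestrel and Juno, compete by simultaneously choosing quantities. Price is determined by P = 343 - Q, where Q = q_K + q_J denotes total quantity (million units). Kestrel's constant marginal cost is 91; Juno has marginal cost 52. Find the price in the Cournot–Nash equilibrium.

Kestrel's profit: π_K = (343 - Q)q_K - (91q_K). Setting ∂π_K/∂q_K = 0: 252 - 2q_K - (q_J) = 0.
Juno's profit: π_J = (343 - Q)q_J - (52q_J). Setting ∂π_J/∂q_J = 0: 291 - 2q_J - (q_K) = 0.
Rearranging gives the reaction functions q_K = (252 - q_J)/2 and q_J = (291 - q_K)/2.
Substituting one into the other gives q_K = 71 and q_J = 110.
Total output Q = 181, so price P = 343 - 181 = 162.

162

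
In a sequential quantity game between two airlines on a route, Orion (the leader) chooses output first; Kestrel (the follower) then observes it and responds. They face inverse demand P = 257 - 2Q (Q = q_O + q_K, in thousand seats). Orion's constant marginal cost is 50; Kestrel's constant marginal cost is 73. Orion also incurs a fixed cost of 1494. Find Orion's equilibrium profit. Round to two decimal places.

1812.25

Solve by backward induction. Given q_O, the follower Kestrel maximises π_K = (257 - 2q_O - 2q_K)q_K - 73q_K.
∂π_K/∂q_K = 184 - 2q_O - 4q_K = 0 gives the reaction function q_K = (184 - 2q_O)/4.
Orion substitutes q_K(q_O) into its own profit: π_O = q_O(257 - 2q_O - (184 - 2q_O)/2) - 50q_O = (165 - q_O)q_O - 50q_O.
Leader FOC: 115 - 2q_O = 0, so q_O = 115/2.
Then q_K = (184 - 2·(115/2))/4 = 69/4.
Price P = 257 - 2·(299/4) = 215/2.
Orion's profit: (215/2 - 50)·(115/2) - 1494 = 1812.2500.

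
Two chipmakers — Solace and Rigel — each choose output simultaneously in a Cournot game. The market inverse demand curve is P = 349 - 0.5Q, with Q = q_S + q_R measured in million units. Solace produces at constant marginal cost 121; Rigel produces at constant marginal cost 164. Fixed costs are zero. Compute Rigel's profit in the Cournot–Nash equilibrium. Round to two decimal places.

Solace's profit: π_S = (349 - 0.5Q)q_S - (121q_S). Setting ∂π_S/∂q_S = 0: 228 - q_S - (1/2)(q_R) = 0.
Rigel's profit: π_R = (349 - 0.5Q)q_R - (164q_R). Setting ∂π_R/∂q_R = 0: 185 - q_R - (1/2)(q_S) = 0.
So q_S = (228 - (1/2)q_R) and q_R = (185 - (1/2)q_S).
Substituting one into the other gives q_S = 542/3 and q_R = 284/3.
Price P = 349 - (1/2)·(826/3) = 634/3.
Rigel's profit: (634/3 - 164)·(284/3) = 4480.8889.

4480.89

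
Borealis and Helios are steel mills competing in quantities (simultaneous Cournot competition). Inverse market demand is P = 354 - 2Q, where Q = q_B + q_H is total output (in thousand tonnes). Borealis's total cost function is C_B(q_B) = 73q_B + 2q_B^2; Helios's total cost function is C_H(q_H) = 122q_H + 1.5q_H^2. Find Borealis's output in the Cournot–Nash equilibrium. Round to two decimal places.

Borealis's profit: π_B = (354 - 2Q)q_B - (73q_B + 2q_B²). Setting ∂π_B/∂q_B = 0: 281 - 8q_B - 2(q_H) = 0.
Helios's profit: π_H = (354 - 2Q)q_H - (122q_H + (3/2)q_H²). Setting ∂π_H/∂q_H = 0: 232 - 7q_H - 2(q_B) = 0.
So q_B = (281 - 2q_H)/8 and q_H = (232 - 2q_B)/7.
Solving the pair: q_B = 1503/52, q_H = 647/26.

28.90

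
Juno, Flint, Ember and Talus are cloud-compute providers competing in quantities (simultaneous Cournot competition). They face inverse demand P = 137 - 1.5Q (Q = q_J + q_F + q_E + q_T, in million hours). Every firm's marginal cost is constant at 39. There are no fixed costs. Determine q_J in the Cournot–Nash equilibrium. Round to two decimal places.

13.07

Each firm earns π_i = (137 - 1.5Q)q_i - 39q_i.
First-order condition (treating rivals' output as given): 98 - 3q_i - (3/2)·Σ_{j≠i} q_j = 0.
With identical firms every q_j equals q_i, so Σ_{j≠i} q_j = 3q_i and 98 = (15/2)q_i, giving q_i = 196/15.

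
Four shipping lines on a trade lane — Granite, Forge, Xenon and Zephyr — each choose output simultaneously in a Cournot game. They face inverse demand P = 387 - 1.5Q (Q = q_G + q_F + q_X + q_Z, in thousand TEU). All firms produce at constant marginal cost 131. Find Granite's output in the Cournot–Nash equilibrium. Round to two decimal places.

Each firm earns π_i = (387 - 1.5Q)q_i - 131q_i.
First-order condition (treating rivals' output as given): 256 - 3q_i - (3/2)·Σ_{j≠i} q_j = 0.
By symmetry each firm produces the same amount; substituting Σ_{j≠i} q_j = 3q_i yields q_i = 256/(15/2) = 512/15.

34.13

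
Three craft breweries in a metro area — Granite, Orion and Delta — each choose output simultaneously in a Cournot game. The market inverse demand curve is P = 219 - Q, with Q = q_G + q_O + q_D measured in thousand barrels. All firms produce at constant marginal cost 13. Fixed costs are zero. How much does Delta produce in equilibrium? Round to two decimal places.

51.50

A representative firm's profit is π_i = q_i(219 - Q) - 13q_i.
Setting ∂π_i/∂q_i = 0 with rivals' quantities fixed: 206 - 2q_i - Σ_{j≠i} q_j = 0.
With identical firms every q_j equals q_i, so Σ_{j≠i} q_j = 2q_i and 206 = 4q_i, giving q_i = 103/2.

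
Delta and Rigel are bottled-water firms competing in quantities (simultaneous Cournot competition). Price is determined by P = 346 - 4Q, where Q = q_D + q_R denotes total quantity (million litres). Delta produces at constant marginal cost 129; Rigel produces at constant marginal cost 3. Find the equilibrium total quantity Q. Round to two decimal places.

Delta's profit: π_D = (346 - 4Q)q_D - (129q_D). Setting ∂π_D/∂q_D = 0: 217 - 8q_D - 4(q_R) = 0.
Rigel's first-order condition: 343 - 8q_R - 4(q_D) = 0.
Best responses: q_D = (217 - 4q_R)/8, q_R = (343 - 4q_D)/8.
Solving the pair: q_D = 91/12, q_R = 469/12.
Total output Q = 91/12 + 469/12 = 140/3.

46.67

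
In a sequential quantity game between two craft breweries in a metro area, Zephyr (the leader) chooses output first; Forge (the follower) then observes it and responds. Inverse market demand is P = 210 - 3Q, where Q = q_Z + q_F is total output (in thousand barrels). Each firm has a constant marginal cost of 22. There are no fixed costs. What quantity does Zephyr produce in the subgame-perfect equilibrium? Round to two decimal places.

31.33

The follower Forge best-responds to any q_Z: π_F = (210 - 3Q)q_F - 22q_F.
Setting the follower's marginal profit to zero, 188 - 3q_Z - 6q_F = 0, i.e. q_F = (188 - 3q_Z)/6.
Zephyr substitutes q_F(q_Z) into its own profit: π_Z = q_Z(210 - 3q_Z - (188 - 3q_Z)/2) - 22q_Z = (116 - (3/2)q_Z)q_Z - 22q_Z.
Leader FOC: 94 - 3q_Z = 0, so q_Z = 94/3.
Then q_F = (188 - 3·(94/3))/6 = 47/3.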